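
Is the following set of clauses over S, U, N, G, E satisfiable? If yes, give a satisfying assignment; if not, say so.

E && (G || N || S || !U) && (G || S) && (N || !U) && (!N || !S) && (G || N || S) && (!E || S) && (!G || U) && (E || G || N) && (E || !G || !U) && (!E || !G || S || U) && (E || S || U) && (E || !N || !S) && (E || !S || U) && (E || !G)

S = True, U = False, N = False, G = False, E = True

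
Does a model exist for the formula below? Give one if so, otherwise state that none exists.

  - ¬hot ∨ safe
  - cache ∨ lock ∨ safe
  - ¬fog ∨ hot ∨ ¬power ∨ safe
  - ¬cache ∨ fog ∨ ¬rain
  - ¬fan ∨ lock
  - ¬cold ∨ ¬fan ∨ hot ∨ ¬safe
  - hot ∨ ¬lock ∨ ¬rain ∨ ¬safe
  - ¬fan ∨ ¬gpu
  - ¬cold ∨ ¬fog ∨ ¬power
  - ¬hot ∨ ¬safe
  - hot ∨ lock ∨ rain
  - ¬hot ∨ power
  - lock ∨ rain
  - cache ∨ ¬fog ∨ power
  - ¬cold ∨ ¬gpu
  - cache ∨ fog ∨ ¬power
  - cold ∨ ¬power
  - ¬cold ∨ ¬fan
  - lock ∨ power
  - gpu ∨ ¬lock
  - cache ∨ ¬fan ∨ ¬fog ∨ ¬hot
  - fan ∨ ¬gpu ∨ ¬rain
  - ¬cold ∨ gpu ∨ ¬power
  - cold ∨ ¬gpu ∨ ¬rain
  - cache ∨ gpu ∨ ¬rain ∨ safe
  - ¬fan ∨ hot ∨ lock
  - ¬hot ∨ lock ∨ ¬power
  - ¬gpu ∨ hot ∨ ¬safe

cache = True; gpu = True; lock = True; fog = True; hot = False; power = False; rain = False; fan = False; safe = False; cold = False

Set cache = True.
Set gpu = True.
  then (¬fan ∨ ¬gpu) forces fan = False.
  then (¬cold ∨ ¬gpu) forces cold = False.
  then (cold ∨ ¬power) forces power = False.
  then (lock ∨ power) forces lock = True.
  then (fan ∨ ¬gpu ∨ ¬rain) forces rain = False.
  then (¬hot ∨ power) forces hot = False.
  then (¬gpu ∨ hot ∨ ¬safe) forces safe = False.
Set fog = True.
All clauses satisfied.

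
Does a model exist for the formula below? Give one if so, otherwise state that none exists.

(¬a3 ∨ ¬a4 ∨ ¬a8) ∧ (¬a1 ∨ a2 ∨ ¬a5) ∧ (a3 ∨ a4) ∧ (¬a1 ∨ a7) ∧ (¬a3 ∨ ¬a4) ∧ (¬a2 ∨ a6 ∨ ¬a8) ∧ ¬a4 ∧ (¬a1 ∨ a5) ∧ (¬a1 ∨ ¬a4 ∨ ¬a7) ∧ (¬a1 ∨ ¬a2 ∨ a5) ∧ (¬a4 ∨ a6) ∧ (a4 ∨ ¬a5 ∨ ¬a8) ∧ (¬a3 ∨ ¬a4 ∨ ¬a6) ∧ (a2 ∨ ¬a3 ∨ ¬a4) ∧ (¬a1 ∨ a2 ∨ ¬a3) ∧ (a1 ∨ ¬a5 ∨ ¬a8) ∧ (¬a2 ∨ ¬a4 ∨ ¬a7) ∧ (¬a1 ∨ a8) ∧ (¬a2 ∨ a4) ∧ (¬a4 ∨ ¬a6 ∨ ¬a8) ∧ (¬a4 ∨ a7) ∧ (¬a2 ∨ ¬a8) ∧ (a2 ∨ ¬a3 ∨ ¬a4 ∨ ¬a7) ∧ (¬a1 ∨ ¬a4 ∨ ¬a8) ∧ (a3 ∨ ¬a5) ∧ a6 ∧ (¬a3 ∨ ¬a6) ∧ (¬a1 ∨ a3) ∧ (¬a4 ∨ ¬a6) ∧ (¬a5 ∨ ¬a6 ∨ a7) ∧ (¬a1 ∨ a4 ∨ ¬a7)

Case a6 = True:
  (¬a4) forces a4 = False.
  (a3 ∨ a4) forces a3 = True.
  Clause (¬a3 ∨ ¬a6) is falsified — contradiction.
Case a6 = False:
  Clause (a6) is falsified — contradiction.
Both cases fail, so the formula is unsatisfiable.

Unsatisfiable — no assignment works.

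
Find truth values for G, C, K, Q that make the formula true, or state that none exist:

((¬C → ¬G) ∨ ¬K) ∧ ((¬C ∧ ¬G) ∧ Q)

G=F, C=F, K=T, Q=T

  (¬C → ¬G) ∨ ¬K = True
    ¬C → ¬G = True
      ¬C = True
      ¬G = True
    ¬K = False
  (¬C ∧ ¬G) ∧ Q = True
    ¬C ∧ ¬G = True
      ¬C = True
      ¬G = True
Both conjuncts True, so the formula holds.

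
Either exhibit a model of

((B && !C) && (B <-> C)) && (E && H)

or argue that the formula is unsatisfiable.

Case C = True: the conjunct !C is False.
Case C = False: the formula simplifies to (B && !B) && (E && H).
  B = True: the conjunct !B is False.
  B = False: the conjunct B is False.
Both cases fail — unsatisfiable.

Unsatisfiable — no assignment works.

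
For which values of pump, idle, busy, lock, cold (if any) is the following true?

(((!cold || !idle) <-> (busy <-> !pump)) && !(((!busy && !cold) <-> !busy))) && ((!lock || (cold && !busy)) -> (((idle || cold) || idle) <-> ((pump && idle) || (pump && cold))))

pump=T, idle=F, busy=F, lock=F, cold=T

  ((!cold || !idle) <-> (busy <-> !pump)) && !(((!busy && !cold) <-> !busy)) = True
    (!cold || !idle) <-> (busy <-> !pump) = True
      !cold || !idle = True
        !cold = False
        !idle = True
      busy <-> !pump = True
        !pump = False
    !(((!busy && !cold) <-> !busy)) = True
      (!busy && !cold) <-> !busy = False
        !busy && !cold = False
          !busy = True
          !cold = False
        !busy = True
  (!lock || (cold && !busy)) -> (((idle || cold) || idle) <-> ((pump && idle) || (pump && cold))) = True
    !lock || (cold && !busy) = True
      !lock = True
      cold && !busy = True
        !busy = True
    ((idle || cold) || idle) <-> ((pump && idle) || (pump && cold)) = True
      (idle || cold) || idle = True
        idle || cold = True
      (pump && idle) || (pump && cold) = True
        pump && idle = False
        pump && cold = True
Both conjuncts True, so the formula holds.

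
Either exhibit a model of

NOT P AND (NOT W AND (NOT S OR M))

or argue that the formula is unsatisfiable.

M=T; S=T; P=F; W=F

  NOT P = True
  NOT W AND (NOT S OR M) = True
    NOT W = True
    NOT S OR M = True
      NOT S = False
Both conjuncts True, so the formula holds.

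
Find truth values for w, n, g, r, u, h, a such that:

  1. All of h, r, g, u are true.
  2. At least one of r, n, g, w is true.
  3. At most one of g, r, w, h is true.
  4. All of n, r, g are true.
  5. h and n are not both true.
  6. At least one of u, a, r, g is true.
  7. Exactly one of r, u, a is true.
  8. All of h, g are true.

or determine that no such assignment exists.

Case n = True:
  (1) forces h = True.
  Constraint (5) is violated (h=T, n=T) — contradiction.
Case n = False:
  Constraint (4) is violated (n=F) — contradiction.
Both cases fail — unsatisfiable.

Unsatisfiable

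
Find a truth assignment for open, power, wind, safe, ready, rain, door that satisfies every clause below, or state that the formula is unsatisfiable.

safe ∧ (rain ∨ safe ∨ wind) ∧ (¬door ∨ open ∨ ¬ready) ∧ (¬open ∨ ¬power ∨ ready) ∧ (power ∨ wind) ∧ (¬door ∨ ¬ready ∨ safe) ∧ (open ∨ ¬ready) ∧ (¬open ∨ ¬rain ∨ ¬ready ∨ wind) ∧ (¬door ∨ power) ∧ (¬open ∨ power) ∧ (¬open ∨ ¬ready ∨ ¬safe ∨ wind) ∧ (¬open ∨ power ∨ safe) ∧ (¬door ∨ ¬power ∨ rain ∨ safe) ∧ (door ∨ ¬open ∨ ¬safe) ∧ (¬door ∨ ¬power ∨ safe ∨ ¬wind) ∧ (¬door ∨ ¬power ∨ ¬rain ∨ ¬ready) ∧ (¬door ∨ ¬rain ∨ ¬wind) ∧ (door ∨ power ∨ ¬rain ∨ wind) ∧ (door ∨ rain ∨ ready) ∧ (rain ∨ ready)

open: False, power: True, wind: False, safe: True, ready: False, rain: True, door: False

Unit clause (safe) forces safe = True.
Set open = False.
  then (open ∨ ¬ready) forces ready = False.
  then (rain ∨ ready) forces rain = True.
Set power = True.
Set wind = False.
Set door = False.
All clauses satisfied.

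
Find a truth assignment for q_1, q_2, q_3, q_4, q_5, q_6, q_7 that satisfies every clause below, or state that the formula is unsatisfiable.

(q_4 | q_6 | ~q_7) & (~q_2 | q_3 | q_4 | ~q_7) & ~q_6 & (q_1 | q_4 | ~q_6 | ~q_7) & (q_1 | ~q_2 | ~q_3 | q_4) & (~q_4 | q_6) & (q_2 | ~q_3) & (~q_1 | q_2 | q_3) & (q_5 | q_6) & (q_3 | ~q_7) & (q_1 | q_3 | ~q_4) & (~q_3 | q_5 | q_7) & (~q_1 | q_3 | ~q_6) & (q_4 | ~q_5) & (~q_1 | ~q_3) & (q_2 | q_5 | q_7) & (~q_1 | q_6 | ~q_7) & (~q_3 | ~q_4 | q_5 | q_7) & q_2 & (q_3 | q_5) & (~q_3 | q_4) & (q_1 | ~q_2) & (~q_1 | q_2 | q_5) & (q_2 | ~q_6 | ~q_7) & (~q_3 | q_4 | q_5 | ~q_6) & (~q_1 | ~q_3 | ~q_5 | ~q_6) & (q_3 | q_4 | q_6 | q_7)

Case q_5 = True:
  (~q_6) forces q_6 = False.
  (~q_4 | q_6) forces q_4 = False.
  Clause (q_4 | ~q_5) is falsified — contradiction.
Case q_5 = False:
  (~q_6) forces q_6 = False.
  Clause (q_5 | q_6) is falsified — contradiction.
Both cases fail, so the formula is unsatisfiable.

Unsatisfiable — no assignment works.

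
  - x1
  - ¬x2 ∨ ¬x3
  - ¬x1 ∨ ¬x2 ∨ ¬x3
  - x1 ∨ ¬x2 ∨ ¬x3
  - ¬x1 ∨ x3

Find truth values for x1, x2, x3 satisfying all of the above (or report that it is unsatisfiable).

Unit clause (x1) forces x1 = True.
In (¬x1 ∨ x3) only x3 is left, so x3 = True.
In (¬x2 ∨ ¬x3) only ¬x2 is left, so x2 = False.
Check each clause:
  (x1): x1 holds.
  (¬x2 ∨ ¬x3): ¬x2 holds.
  (¬x1 ∨ ¬x2 ∨ ¬x3): ¬x2 holds.
  (x1 ∨ ¬x2 ∨ ¬x3): x1 holds.
  (¬x1 ∨ x3): x3 holds.
All clauses satisfied.

x1 = True, x2 = False, x3 = True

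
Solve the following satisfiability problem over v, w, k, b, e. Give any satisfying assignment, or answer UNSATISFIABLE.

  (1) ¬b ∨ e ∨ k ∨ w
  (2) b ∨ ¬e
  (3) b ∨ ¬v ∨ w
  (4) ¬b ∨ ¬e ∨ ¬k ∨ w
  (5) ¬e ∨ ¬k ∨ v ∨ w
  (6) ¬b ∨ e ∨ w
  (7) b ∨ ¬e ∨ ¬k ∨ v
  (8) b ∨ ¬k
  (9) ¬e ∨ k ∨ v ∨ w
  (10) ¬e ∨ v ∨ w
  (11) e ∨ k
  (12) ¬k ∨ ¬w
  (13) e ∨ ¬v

v = True, w = True, k = False, b = True, e = True

Set v = True.
  then (e ∨ ¬v) forces e = True.
  then (b ∨ ¬e) forces b = True.
Set w = True.
  then (¬k ∨ ¬w) forces k = False.
All clauses satisfied.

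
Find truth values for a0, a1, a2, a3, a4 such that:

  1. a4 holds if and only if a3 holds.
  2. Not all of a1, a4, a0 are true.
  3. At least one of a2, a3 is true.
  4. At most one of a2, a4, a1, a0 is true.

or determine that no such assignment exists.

a0 = False, a1 = False, a2 = False, a3 = True, a4 = True

  (1) a4=T, a3=T — same ✓
  (2) {a1, a4, a0}: 1/3 true — not all ✓
  (3) {a2, a3}: 1 true — at least one ✓
  (4) {a2, a4, a1, a0}: 1 true — at most one ✓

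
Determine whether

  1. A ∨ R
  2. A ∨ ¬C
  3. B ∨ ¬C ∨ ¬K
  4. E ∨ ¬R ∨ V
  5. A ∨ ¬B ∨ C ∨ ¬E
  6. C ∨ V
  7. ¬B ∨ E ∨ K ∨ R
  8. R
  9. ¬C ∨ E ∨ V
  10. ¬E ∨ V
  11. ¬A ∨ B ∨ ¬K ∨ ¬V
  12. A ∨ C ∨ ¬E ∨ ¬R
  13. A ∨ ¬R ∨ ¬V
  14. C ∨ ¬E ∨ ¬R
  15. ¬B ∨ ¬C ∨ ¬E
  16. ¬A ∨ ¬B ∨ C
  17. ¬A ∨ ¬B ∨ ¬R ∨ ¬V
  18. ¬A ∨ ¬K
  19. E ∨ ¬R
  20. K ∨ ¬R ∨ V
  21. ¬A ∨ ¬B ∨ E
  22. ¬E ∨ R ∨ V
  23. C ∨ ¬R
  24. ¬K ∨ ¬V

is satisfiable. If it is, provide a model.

C = True, A = True, K = False, R = True, E = True, V = True, B = False

Unit clause (R) forces R = True.
In (E ∨ ¬R) only E is left, so E = True.
In (C ∨ ¬R) only C is left, so C = True.
In (A ∨ ¬C) only A is left, so A = True.
In (¬E ∨ V) only V is left, so V = True.
In (¬B ∨ ¬C ∨ ¬E) only ¬B is left, so B = False.
In (¬A ∨ ¬K) only ¬K is left, so K = False.
All clauses satisfied.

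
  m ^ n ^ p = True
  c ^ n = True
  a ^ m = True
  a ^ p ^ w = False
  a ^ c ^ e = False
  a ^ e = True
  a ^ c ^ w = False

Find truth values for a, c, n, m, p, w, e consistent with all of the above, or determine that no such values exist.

a: True, c: True, n: False, m: False, p: True, w: False, e: False

m ^ n ^ p = F ^ F ^ T = True ✓
c ^ n = T ^ F = True ✓
a ^ m = T ^ F = True ✓
a ^ p ^ w = T ^ T ^ F = False ✓
a ^ c ^ e = T ^ T ^ F = False ✓
a ^ e = T ^ F = True ✓
a ^ c ^ w = T ^ T ^ F = False ✓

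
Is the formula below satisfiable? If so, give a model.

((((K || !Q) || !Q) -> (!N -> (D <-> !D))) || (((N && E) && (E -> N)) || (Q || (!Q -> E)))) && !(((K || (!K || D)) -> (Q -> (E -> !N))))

N = True, D = True, E = True, Q = True, K = False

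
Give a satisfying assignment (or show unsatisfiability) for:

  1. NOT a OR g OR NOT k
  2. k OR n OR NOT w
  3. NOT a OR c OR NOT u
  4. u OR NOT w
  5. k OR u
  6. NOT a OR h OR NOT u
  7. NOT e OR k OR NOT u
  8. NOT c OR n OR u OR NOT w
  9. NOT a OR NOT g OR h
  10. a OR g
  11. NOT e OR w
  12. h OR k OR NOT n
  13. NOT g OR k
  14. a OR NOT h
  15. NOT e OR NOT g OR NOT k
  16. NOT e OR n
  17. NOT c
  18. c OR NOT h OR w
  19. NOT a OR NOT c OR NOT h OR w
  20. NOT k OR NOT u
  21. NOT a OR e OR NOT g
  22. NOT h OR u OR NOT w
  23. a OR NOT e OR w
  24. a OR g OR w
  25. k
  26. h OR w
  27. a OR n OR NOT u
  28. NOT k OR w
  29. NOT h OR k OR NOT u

Case k = True:
  (NOT c) forces c = False.
  (NOT k OR NOT u) forces u = False.
  (u OR NOT w) forces w = False.
  Clause (NOT k OR w) is falsified — contradiction.
Case k = False:
  Clause (k) is falsified — contradiction.
Both cases fail, so the formula is unsatisfiable.

Unsatisfiable — no assignment works.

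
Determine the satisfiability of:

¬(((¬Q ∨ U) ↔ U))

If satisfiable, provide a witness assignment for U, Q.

U=F, Q=F

  ¬(((¬Q ∨ U) ↔ U)) = True
    (¬Q ∨ U) ↔ U = False
      ¬Q ∨ U = True
        ¬Q = True
The formula evaluates to True.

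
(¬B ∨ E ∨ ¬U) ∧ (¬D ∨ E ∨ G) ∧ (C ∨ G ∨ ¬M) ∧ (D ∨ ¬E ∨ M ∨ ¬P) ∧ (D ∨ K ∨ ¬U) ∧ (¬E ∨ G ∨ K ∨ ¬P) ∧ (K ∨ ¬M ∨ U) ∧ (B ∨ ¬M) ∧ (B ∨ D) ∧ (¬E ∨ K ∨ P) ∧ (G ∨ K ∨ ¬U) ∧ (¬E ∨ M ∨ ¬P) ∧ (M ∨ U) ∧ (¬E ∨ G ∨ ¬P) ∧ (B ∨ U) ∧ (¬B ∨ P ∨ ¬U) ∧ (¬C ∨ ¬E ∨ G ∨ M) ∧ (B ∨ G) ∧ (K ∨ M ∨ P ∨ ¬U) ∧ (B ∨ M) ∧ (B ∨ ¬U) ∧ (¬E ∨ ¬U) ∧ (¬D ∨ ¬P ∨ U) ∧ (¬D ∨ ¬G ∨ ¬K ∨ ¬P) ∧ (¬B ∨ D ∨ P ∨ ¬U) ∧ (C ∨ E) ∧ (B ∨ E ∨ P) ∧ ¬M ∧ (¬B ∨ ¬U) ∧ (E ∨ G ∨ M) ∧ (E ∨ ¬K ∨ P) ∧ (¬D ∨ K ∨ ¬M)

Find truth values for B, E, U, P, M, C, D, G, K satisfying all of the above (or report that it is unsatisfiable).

No satisfying assignment exists.

Case U = True:
  (B ∨ ¬U) forces B = True.
  Clause (¬B ∨ ¬U) is falsified — contradiction.
Case U = False:
  (M ∨ U) forces M = True.
  Clause (¬M) is falsified — contradiction.
Both cases fail, so the formula is unsatisfiable.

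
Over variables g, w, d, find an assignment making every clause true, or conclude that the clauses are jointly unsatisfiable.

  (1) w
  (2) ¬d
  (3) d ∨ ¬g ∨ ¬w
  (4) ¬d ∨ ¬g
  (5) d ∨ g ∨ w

g: False, w: True, d: False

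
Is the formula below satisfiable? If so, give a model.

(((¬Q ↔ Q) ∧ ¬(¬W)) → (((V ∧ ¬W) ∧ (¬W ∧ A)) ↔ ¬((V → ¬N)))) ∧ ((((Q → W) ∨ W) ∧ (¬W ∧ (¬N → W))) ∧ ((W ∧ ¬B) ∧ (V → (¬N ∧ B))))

No satisfying assignment exists.

Case W = True: the conjunct ¬W is False.
Case W = False: the conjunct W is False.
Both cases fail — unsatisfiable.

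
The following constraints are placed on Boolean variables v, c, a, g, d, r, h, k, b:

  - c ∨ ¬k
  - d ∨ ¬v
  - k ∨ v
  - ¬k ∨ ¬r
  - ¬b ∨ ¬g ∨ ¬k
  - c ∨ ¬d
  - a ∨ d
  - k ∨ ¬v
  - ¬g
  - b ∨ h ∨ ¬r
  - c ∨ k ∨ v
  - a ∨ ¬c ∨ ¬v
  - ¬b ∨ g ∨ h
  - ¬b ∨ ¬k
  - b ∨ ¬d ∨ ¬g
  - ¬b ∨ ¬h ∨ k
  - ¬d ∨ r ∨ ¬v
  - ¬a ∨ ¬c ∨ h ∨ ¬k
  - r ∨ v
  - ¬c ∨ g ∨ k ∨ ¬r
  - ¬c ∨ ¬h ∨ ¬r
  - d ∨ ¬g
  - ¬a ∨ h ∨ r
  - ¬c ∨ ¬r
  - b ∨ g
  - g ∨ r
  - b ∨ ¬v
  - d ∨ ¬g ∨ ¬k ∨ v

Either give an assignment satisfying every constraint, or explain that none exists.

No satisfying assignment exists.

Case g = True:
  Clause (¬g) is falsified — contradiction.
Case g = False:
  (b ∨ g) forces b = True.
  (¬b ∨ g ∨ h) forces h = True.
  (¬b ∨ ¬k) forces k = False.
  Clause (¬b ∨ ¬h ∨ k) is falsified — contradiction.
Both cases fail, so the formula is unsatisfiable.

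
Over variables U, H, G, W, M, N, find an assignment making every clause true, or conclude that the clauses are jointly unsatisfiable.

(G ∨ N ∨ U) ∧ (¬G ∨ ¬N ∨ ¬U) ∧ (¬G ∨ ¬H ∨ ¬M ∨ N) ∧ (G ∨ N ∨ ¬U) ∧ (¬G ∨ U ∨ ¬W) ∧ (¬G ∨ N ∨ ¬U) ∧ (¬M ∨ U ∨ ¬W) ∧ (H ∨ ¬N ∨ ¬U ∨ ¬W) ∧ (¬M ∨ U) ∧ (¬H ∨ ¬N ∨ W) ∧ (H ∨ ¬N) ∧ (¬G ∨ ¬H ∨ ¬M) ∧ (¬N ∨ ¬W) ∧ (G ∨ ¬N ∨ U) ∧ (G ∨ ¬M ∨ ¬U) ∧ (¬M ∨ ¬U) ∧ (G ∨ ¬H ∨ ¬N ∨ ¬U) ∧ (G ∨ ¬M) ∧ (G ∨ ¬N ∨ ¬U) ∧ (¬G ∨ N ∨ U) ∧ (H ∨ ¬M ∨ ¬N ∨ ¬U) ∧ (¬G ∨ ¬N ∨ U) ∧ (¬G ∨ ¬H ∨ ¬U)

Case N = True:
  (H ∨ ¬N) forces H = True.
  (¬H ∨ ¬N ∨ W) forces W = True.
  Clause (¬N ∨ ¬W) is falsified — contradiction.
Case N = False:
  If G = True:
    (¬G ∨ N ∨ ¬U) forces U = False.
    clause (¬G ∨ N ∨ U) is falsified.
  If G = False:
    (G ∨ N ∨ U) forces U = True.
    clause (G ∨ N ∨ ¬U) is falsified.
  Every sub-case reaches a contradiction.
Both cases fail, so the formula is unsatisfiable.

Unsatisfiable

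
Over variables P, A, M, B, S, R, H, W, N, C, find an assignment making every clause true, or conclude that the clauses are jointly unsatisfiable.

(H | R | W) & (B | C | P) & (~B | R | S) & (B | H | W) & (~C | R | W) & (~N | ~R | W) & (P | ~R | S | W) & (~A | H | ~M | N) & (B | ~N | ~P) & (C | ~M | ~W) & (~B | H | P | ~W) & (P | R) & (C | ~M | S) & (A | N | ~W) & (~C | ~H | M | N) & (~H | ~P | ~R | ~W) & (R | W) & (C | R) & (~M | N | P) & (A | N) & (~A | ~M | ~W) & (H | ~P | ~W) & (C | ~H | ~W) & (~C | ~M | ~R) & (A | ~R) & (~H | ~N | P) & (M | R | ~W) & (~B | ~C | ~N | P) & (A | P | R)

Set P = False.
  then (P | R) forces R = True.
  then (A | ~R) forces A = True.
Try M = True:
  (~M | N | P) forces N = True.
  (~N | ~R | W) forces W = True.
  clause (~A | ~M | ~W) is falsified — backtrack.
So M = False.
Set B = False.
  then (B | C | P) forces C = True.
Set S = False.
  then (P | ~R | S | W) forces W = True.
Set H = False.
Set N = True.
All clauses satisfied.

P=F, A=T, M=F, B=F, S=F, R=T, H=F, W=T, N=T, C=T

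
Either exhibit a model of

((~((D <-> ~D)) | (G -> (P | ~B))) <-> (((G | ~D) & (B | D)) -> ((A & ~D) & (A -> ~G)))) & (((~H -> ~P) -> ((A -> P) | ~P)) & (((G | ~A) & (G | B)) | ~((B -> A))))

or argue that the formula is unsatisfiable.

D = False, A = False, H = False, G = True, P = True, B = False

  (~((D <-> ~D)) | (G -> (P | ~B))) <-> (((G | ~D) & (B | D)) -> ((A & ~D) & (A -> ~G))) = True
    ~((D <-> ~D)) | (G -> (P | ~B)) = True
      ~((D <-> ~D)) = True
        D <-> ~D = False
          ~D = True
      G -> (P | ~B) = True
        P | ~B = True
          ~B = True
    ((G | ~D) & (B | D)) -> ((A & ~D) & (A -> ~G)) = True
      (G | ~D) & (B | D) = False
        G | ~D = True
          ~D = True
        B | D = False
      (A & ~D) & (A -> ~G) = False
        A & ~D = False
          ~D = True
        A -> ~G = True
          ~G = False
  ((~H -> ~P) -> ((A -> P) | ~P)) & (((G | ~A) & (G | B)) | ~((B -> A))) = True
    (~H -> ~P) -> ((A -> P) | ~P) = True
      ~H -> ~P = False
        ~H = True
        ~P = False
      (A -> P) | ~P = True
        A -> P = True
        ~P = False
    ((G | ~A) & (G | B)) | ~((B -> A)) = True
      (G | ~A) & (G | B) = True
        G | ~A = True
          ~A = True
        G | B = True
      ~((B -> A)) = False
        B -> A = True
Both conjuncts True, so the formula holds.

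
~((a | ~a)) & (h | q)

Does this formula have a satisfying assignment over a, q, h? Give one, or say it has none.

The formula is unsatisfiable.

The conjunct ~((a | ~a)) is unsatisfiable on its own:
  a=F: evaluates to False.
  a=T: evaluates to False.
So the whole conjunction is unsatisfiable.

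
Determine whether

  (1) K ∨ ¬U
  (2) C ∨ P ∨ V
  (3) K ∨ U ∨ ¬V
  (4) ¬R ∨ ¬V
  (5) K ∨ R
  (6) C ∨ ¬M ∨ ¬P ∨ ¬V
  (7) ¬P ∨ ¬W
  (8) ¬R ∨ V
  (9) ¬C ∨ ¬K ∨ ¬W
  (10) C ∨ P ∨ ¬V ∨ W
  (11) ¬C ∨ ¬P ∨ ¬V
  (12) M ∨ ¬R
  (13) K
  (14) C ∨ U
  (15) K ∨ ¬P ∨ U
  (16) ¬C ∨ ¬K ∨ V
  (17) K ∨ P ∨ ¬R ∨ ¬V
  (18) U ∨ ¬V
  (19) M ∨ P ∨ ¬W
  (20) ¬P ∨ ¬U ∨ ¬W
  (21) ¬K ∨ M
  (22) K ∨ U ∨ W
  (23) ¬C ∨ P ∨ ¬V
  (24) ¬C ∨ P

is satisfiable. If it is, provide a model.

Unit clause (K) forces K = True.
In (¬K ∨ M) only M is left, so M = True.
Set P = True.
  then (¬P ∨ ¬W) forces W = False.
Try R = True:
  (¬R ∨ ¬V) forces V = False.
  clause (¬R ∨ V) is falsified — backtrack.
So R = False.
Try U = False:
  (C ∨ U) forces C = True.
  (¬C ∨ ¬P ∨ ¬V) forces V = False.
  clause (¬C ∨ ¬K ∨ V) is falsified — backtrack.
So U = True.
Set C = False.
  then (C ∨ ¬M ∨ ¬P ∨ ¬V) forces V = False.
All clauses satisfied.

P: True, W: False, K: True, R: False, U: True, C: False, M: True, V: False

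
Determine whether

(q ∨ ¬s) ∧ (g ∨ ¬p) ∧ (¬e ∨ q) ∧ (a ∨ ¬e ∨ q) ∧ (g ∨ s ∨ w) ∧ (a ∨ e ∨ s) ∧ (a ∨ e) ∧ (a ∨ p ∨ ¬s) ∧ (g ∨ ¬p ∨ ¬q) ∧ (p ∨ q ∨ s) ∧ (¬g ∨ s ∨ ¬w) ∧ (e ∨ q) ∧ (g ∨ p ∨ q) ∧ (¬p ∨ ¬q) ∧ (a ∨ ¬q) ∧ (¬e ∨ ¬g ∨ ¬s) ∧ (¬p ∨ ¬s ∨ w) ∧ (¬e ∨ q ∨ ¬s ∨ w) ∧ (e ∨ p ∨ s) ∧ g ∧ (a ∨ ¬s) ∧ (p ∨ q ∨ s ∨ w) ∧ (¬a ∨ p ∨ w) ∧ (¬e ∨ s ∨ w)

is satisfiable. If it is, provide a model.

w=T, a=T, e=F, q=T, p=F, g=T, s=T

Unit clause (g) forces g = True.
Set w = True.
  then (¬g ∨ s ∨ ¬w) forces s = True.
  then (¬e ∨ ¬g ∨ ¬s) forces e = False.
  then (a ∨ ¬s) forces a = True.
  then (q ∨ ¬s) forces q = True.
  then (¬p ∨ ¬q) forces p = False.
All clauses satisfied.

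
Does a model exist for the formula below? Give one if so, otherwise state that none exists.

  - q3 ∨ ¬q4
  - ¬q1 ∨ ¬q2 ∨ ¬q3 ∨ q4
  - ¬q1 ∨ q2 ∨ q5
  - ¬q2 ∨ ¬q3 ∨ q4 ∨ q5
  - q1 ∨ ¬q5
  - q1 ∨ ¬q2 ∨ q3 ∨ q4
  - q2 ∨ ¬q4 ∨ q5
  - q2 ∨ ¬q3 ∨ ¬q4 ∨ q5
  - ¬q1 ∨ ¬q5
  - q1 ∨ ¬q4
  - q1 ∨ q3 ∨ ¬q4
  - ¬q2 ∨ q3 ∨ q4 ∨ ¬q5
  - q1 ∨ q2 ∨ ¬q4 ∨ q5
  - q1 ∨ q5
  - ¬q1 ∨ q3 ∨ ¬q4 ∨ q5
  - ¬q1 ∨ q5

Case q1 = True:
  (¬q1 ∨ ¬q5) forces q5 = False.
  Clause (¬q1 ∨ q5) is falsified — contradiction.
Case q1 = False:
  (q1 ∨ ¬q5) forces q5 = False.
  Clause (q1 ∨ q5) is falsified — contradiction.
Both cases fail, so the formula is unsatisfiable.

UNSATISFIABLE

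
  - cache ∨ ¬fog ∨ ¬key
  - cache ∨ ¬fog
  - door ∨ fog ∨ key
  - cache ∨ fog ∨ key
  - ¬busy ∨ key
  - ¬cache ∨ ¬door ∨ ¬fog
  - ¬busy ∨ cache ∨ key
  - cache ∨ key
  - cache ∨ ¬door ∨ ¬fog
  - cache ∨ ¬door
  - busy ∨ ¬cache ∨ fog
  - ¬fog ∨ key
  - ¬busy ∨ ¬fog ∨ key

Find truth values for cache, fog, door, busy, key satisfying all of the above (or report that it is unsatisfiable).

Set cache = True.
Set fog = True.
  then (¬cache ∨ ¬door ∨ ¬fog) forces door = False.
  then (¬fog ∨ key) forces key = True.
Set busy = False.
All clauses satisfied.

cache = True, fog = True, door = False, busy = False, key = True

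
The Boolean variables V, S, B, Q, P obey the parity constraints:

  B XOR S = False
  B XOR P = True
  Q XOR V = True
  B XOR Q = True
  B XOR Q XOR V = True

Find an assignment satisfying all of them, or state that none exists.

V: False, S: False, B: False, Q: True, P: True

B XOR S = F XOR F = False ✓
B XOR P = F XOR T = True ✓
Q XOR V = T XOR F = True ✓
B XOR Q = F XOR T = True ✓
B XOR Q XOR V = F XOR T XOR F = True ✓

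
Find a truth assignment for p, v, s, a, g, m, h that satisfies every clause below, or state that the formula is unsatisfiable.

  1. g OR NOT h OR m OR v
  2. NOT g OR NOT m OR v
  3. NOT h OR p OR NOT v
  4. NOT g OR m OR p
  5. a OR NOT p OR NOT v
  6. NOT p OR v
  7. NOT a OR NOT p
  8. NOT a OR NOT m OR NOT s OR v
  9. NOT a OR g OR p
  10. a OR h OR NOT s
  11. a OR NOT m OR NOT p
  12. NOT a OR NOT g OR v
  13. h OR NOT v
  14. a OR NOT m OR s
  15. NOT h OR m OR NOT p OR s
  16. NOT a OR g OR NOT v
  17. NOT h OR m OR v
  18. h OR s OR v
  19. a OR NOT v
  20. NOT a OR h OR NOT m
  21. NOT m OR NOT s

Case v = True:
  (h OR NOT v) forces h = True.
  (NOT h OR p OR NOT v) forces p = True.
  (a OR NOT p OR NOT v) forces a = True.
  Clause (NOT a OR NOT p) is falsified — contradiction.
Case v = False:
  (NOT p OR v) forces p = False.
  If m = True:
    (NOT g OR NOT m OR v) forces g = False.
    (NOT a OR g OR p) forces a = False.
    (a OR NOT m OR s) forces s = True.
    clause (NOT m OR NOT s) is falsified.
  If m = False:
    (NOT g OR m OR p) forces g = False.
    (g OR NOT h OR m OR v) forces h = False.
    (NOT a OR g OR p) forces a = False.
    (a OR h OR NOT s) forces s = False.
    clause (h OR s OR v) is falsified.
  Every sub-case reaches a contradiction.
Both cases fail, so the formula is unsatisfiable.

No satisfying assignment exists.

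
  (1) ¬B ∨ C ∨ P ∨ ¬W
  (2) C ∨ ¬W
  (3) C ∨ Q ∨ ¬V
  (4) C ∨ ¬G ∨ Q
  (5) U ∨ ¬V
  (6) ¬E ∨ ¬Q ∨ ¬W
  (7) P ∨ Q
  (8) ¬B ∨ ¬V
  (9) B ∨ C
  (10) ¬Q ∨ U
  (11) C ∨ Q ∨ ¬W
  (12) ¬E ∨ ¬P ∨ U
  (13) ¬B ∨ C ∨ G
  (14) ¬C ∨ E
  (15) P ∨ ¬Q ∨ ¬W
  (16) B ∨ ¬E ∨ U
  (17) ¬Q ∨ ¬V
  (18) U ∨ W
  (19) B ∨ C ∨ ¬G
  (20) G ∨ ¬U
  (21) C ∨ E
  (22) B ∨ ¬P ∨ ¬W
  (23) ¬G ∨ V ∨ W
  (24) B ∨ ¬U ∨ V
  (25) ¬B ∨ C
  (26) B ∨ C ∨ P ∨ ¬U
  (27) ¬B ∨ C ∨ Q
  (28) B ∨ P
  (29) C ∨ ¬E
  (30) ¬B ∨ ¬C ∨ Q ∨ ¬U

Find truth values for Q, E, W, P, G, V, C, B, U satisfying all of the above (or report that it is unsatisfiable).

Set Q = False.
  then (P ∨ Q) forces P = True.
Try E = False:
  (¬C ∨ E) forces C = False.
  clause (C ∨ E) is falsified — backtrack.
So E = True.
  then (¬E ∨ ¬P ∨ U) forces U = True.
  then (G ∨ ¬U) forces G = True.
  then (C ∨ ¬E) forces C = True.
  then (¬B ∨ ¬C ∨ Q ∨ ¬U) forces B = False.
  then (B ∨ ¬P ∨ ¬W) forces W = False.
  then (¬G ∨ V ∨ W) forces V = True.
All clauses satisfied.

Q = False, E = True, W = False, P = True, G = True, V = True, C = True, B = False, U = True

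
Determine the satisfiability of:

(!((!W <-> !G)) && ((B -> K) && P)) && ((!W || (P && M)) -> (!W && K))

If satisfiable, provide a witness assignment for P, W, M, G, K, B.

P = True, W = True, M = False, G = False, K = True, B = True

  !((!W <-> !G)) && ((B -> K) && P) = True
    !((!W <-> !G)) = True
      !W <-> !G = False
        !W = False
        !G = True
    (B -> K) && P = True
      B -> K = True
  (!W || (P && M)) -> (!W && K) = True
    !W || (P && M) = False
      !W = False
      P && M = False
    !W && K = False
      !W = False
Both conjuncts True, so the formula holds.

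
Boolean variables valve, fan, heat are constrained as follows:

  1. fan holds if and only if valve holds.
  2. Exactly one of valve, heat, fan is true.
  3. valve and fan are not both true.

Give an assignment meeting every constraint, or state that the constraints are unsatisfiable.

valve: False, fan: False, heat: True

  (1) fan=F, valve=F — same ✓
  (2) {valve, heat, fan}: 1 true — exactly one ✓
  (3) valve=F, fan=F — not both ✓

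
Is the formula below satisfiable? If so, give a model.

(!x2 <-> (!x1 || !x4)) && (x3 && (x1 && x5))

x1 = True; x2 = False; x3 = True; x4 = False; x5 = True

  !x2 <-> (!x1 || !x4) = True
    !x2 = True
    !x1 || !x4 = True
      !x1 = False
      !x4 = True
  x3 && (x1 && x5) = True
    x1 && x5 = True
Both conjuncts True, so the formula holds.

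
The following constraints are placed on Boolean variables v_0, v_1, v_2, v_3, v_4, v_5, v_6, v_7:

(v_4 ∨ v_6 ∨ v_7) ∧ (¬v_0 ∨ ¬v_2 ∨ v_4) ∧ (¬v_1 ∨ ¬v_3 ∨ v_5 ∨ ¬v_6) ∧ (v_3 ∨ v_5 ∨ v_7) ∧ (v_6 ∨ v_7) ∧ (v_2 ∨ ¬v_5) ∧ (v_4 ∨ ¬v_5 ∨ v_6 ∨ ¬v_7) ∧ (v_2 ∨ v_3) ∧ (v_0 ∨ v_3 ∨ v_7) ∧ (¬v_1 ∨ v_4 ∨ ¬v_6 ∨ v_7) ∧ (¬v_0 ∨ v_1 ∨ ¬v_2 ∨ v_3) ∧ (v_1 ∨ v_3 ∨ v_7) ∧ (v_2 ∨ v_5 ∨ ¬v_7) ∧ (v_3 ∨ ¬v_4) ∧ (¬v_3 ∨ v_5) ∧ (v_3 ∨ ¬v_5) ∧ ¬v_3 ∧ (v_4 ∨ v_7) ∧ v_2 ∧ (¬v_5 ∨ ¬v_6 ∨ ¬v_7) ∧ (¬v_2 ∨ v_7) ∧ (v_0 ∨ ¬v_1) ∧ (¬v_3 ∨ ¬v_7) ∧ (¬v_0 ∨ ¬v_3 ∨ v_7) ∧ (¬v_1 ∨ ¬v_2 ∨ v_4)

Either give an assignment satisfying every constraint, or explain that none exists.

Unit clause (¬v_3) forces v_3 = False.
Unit clause (v_2) forces v_2 = True.
In (¬v_2 ∨ v_7) only v_7 is left, so v_7 = True.
In (v_3 ∨ ¬v_4) only ¬v_4 is left, so v_4 = False.
In (v_3 ∨ ¬v_5) only ¬v_5 is left, so v_5 = False.
In (¬v_1 ∨ ¬v_2 ∨ v_4) only ¬v_1 is left, so v_1 = False.
In (¬v_0 ∨ ¬v_2 ∨ v_4) only ¬v_0 is left, so v_0 = False.
Set v_6 = False.
All clauses satisfied.

v_0=F, v_1=F, v_2=T, v_3=F, v_4=F, v_5=F, v_6=F, v_7=T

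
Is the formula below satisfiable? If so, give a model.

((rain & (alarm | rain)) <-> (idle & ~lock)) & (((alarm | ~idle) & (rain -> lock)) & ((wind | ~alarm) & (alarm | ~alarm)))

rain=F, alarm=F, idle=F, lock=F, wind=F

  (rain & (alarm | rain)) <-> (idle & ~lock) = True
    rain & (alarm | rain) = False
      alarm | rain = False
    idle & ~lock = False
      ~lock = True
  ((alarm | ~idle) & (rain -> lock)) & ((wind | ~alarm) & (alarm | ~alarm)) = True
    (alarm | ~idle) & (rain -> lock) = True
      alarm | ~idle = True
        ~idle = True
      rain -> lock = True
    (wind | ~alarm) & (alarm | ~alarm) = True
      wind | ~alarm = True
        ~alarm = True
      alarm | ~alarm = True
        ~alarm = True
Both conjuncts True, so the formula holds.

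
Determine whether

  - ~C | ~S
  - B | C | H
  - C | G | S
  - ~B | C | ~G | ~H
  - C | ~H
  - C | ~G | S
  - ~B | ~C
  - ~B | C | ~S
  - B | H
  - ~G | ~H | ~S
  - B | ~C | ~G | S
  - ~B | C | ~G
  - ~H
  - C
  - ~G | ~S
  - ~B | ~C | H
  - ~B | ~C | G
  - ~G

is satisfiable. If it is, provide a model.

Case B = True:
  (~B | ~C) forces C = False.
  Clause (C) is falsified — contradiction.
Case B = False:
  (B | H) forces H = True.
  Clause (~H) is falsified — contradiction.
Both cases fail, so the formula is unsatisfiable.

Unsatisfiable — no assignment works.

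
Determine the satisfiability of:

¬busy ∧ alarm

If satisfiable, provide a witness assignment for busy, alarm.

busy = False, alarm = True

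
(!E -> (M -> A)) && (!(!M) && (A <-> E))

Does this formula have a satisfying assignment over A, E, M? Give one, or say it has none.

A = True, E = True, M = True

  !E -> (M -> A) = True
    !E = False
    M -> A = True
  !(!M) && (A <-> E) = True
    !(!M) = True
      !M = False
    A <-> E = True
Both conjuncts True, so the formula holds.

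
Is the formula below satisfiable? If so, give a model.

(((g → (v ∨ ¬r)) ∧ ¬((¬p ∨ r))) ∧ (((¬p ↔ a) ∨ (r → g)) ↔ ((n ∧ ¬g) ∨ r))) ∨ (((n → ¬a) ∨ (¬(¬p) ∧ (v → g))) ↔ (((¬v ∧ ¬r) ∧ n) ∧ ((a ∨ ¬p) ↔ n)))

n: True, r: True, p: False, a: True, g: True, v: False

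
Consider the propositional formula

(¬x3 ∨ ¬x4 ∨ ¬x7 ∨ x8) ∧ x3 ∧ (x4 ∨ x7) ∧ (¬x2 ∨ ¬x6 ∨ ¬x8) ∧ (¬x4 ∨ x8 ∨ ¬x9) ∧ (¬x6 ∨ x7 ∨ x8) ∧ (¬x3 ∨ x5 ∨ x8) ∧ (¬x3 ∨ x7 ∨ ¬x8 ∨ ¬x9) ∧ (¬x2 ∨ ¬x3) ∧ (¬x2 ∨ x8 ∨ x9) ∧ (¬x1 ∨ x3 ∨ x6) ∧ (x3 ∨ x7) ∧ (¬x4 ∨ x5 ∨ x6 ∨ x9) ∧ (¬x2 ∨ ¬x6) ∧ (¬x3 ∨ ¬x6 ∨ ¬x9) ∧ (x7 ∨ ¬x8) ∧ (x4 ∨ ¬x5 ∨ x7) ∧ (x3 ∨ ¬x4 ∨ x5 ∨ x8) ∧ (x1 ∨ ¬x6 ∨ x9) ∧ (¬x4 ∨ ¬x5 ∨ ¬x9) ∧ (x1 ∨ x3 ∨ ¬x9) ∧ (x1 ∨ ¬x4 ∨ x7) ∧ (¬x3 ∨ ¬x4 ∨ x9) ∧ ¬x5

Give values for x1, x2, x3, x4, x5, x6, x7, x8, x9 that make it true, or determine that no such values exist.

x1: False, x2: False, x3: True, x4: False, x5: False, x6: False, x7: True, x8: True, x9: True

Unit clause (x3) forces x3 = True.
In (¬x2 ∨ ¬x3) only ¬x2 is left, so x2 = False.
Unit clause (¬x5) forces x5 = False.
In (¬x3 ∨ x5 ∨ x8) only x8 is left, so x8 = True.
In (x7 ∨ ¬x8) only x7 is left, so x7 = True.
Set x1 = False.
Set x4 = False.
Set x6 = False.
Set x9 = True.
All clauses satisfied.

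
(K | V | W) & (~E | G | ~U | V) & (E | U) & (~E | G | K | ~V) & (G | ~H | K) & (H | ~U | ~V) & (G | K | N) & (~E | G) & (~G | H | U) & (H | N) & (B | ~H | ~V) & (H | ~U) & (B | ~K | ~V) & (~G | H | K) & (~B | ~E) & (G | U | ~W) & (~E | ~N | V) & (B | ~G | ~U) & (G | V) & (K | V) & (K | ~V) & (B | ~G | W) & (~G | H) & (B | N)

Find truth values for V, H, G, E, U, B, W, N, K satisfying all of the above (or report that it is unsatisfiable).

Set V = True.
  then (K | ~V) forces K = True.
  then (B | ~K | ~V) forces B = True.
  then (~B | ~E) forces E = False.
  then (E | U) forces U = True.
  then (H | ~U | ~V) forces H = True.
Set G = True.
Set W = False.
Set N = False.
All clauses satisfied.

V=T; H=T; G=T; E=F; U=T; B=T; W=F; N=F; K=T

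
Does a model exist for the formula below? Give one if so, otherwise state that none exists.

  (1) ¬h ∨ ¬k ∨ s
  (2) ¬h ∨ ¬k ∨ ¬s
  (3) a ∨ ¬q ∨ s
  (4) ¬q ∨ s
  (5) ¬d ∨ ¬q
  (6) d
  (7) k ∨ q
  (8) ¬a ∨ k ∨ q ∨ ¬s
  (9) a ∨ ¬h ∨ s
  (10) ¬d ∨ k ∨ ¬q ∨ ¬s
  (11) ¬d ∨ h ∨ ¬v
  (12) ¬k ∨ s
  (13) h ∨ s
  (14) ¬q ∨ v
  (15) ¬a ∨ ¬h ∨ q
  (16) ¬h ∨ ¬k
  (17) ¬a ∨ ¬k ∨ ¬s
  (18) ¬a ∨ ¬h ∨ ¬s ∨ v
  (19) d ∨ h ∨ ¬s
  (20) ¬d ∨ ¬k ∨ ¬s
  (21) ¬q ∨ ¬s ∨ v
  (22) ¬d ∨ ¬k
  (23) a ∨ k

Case d = True:
  (¬d ∨ ¬q) forces q = False.
  (k ∨ q) forces k = True.
  Clause (¬d ∨ ¬k) is falsified — contradiction.
Case d = False:
  Clause (d) is falsified — contradiction.
Both cases fail, so the formula is unsatisfiable.

Unsatisfiable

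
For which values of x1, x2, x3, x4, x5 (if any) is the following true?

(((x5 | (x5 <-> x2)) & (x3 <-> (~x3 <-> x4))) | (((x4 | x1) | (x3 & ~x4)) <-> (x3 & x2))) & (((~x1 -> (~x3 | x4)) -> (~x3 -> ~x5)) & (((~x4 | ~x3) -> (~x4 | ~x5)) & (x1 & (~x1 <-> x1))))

The conjunct ~x1 <-> x1 is unsatisfiable on its own:
  x1=F: evaluates to False.
  x1=T: evaluates to False.
So the whole conjunction is unsatisfiable.

UNSATISFIABLE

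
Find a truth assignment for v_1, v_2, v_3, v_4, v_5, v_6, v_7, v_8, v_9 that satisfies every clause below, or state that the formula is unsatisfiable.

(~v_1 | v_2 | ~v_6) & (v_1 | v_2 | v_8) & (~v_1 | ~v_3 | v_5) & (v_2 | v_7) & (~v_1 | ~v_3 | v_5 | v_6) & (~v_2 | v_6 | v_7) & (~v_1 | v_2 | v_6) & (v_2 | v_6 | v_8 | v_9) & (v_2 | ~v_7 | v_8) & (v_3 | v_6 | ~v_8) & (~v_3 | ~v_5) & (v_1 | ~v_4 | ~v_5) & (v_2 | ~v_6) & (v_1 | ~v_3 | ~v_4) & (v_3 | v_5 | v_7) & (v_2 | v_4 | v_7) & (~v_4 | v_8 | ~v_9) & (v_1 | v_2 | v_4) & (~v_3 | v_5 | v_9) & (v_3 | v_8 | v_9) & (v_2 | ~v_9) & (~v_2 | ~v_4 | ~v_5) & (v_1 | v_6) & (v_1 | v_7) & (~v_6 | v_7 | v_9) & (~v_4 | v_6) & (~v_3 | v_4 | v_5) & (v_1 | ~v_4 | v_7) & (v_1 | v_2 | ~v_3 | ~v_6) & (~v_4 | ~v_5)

v_1: True, v_2: True, v_3: False, v_4: False, v_5: True, v_6: True, v_7: False, v_8: True, v_9: True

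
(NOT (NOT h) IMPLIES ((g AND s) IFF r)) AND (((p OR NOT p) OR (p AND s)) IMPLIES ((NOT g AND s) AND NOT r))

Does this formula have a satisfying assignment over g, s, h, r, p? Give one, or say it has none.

g = False; s = True; h = False; r = False; p = False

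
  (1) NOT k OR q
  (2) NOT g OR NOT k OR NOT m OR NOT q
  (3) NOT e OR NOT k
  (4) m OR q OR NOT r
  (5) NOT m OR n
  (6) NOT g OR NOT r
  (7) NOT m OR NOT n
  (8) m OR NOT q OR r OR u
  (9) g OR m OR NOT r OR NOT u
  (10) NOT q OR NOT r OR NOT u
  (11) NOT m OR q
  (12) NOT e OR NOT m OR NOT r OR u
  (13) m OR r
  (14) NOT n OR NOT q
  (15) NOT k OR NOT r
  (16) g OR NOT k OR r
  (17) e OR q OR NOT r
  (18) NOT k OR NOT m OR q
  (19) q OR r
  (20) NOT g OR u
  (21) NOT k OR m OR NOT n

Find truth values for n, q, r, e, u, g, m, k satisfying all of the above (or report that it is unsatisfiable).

Try n = True:
  (NOT m OR NOT n) forces m = False.
  (m OR r) forces r = True.
  (m OR q OR NOT r) forces q = True.
  clause (NOT n OR NOT q) is falsified — backtrack.
So n = False.
  then (NOT m OR n) forces m = False.
  then (m OR r) forces r = True.
  then (NOT k OR NOT r) forces k = False.
  then (m OR q OR NOT r) forces q = True.
  then (NOT g OR NOT r) forces g = False.
  then (g OR m OR NOT r OR NOT u) forces u = False.
Set e = True.
All clauses satisfied.

n = False, q = True, r = True, e = True, u = False, g = False, m = False, k = False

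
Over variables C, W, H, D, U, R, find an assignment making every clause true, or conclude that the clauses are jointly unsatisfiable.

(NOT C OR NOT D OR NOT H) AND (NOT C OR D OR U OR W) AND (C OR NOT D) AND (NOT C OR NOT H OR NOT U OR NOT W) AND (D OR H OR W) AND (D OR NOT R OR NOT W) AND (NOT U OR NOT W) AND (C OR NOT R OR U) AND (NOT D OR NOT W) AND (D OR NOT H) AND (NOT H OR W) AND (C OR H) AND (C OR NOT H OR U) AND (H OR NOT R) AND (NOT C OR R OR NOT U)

C = True, W = False, H = False, D = True, U = False, R = False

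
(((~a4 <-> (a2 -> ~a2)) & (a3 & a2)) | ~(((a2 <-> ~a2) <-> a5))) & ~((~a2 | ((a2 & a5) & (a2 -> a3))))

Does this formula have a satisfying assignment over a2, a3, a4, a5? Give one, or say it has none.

a2 = True, a3 = False, a4 = True, a5 = True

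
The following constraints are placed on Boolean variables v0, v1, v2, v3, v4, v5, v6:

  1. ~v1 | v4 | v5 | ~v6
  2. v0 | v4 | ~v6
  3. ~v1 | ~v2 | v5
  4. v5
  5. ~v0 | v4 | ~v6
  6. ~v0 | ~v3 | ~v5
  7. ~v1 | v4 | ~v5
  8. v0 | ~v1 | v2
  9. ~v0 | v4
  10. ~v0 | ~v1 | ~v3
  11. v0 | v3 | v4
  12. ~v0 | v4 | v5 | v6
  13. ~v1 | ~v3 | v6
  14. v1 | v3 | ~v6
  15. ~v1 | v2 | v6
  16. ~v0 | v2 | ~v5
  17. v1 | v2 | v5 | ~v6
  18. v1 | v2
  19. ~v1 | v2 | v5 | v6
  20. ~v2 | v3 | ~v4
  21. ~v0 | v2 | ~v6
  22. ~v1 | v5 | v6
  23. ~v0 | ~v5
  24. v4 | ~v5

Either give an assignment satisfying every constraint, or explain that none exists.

Unit clause (v5) forces v5 = True.
In (~v0 | ~v5) only ~v0 is left, so v0 = False.
In (v4 | ~v5) only v4 is left, so v4 = True.
Set v1 = False.
  then (v1 | v2) forces v2 = True.
  then (~v2 | v3 | ~v4) forces v3 = True.
Set v6 = True.
All clauses satisfied.

v0=F; v1=F; v2=T; v3=T; v4=T; v5=T; v6=T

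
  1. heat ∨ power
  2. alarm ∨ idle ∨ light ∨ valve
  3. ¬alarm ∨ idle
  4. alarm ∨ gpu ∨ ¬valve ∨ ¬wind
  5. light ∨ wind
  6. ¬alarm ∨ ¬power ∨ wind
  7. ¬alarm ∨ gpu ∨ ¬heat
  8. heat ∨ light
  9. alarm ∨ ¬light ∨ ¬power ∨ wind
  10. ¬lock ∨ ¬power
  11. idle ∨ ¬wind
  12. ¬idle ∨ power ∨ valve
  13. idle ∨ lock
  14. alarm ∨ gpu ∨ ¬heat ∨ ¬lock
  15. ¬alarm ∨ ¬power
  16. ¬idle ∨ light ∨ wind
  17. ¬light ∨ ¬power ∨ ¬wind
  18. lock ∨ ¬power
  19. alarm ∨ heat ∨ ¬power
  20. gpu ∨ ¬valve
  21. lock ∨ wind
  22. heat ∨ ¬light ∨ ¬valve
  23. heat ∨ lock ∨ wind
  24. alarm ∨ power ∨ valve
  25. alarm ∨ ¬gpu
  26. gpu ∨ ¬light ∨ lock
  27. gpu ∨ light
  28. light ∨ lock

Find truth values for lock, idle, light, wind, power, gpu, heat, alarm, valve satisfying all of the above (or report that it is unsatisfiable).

Set lock = True.
  then (¬lock ∨ ¬power) forces power = False.
  then (heat ∨ power) forces heat = True.
Try idle = False:
  (¬alarm ∨ idle) forces alarm = False.
  (idle ∨ ¬wind) forces wind = False.
  (light ∨ wind) forces light = True.
  (alarm ∨ gpu ∨ ¬heat ∨ ¬lock) forces gpu = True.
  clause (alarm ∨ ¬gpu) is falsified — backtrack.
So idle = True.
  then (¬idle ∨ power ∨ valve) forces valve = True.
  then (gpu ∨ ¬valve) forces gpu = True.
  then (alarm ∨ ¬gpu) forces alarm = True.
Set light = True.
Set wind = True.
All clauses satisfied.

lock = True, idle = True, light = True, wind = True, power = False, gpu = True, heat = True, alarm = True, valve = True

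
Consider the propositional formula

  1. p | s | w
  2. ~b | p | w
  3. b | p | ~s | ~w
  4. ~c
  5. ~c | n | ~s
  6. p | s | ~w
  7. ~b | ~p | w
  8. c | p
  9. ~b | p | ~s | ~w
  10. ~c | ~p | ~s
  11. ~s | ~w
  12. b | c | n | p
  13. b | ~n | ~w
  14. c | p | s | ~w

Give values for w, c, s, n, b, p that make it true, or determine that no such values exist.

Unit clause (~c) forces c = False.
In (c | p) only p is left, so p = True.
Set w = True.
  then (~s | ~w) forces s = False.
Set n = True.
  then (b | ~n | ~w) forces b = True.
All clauses satisfied.

w: True; c: False; s: False; n: True; b: True; p: True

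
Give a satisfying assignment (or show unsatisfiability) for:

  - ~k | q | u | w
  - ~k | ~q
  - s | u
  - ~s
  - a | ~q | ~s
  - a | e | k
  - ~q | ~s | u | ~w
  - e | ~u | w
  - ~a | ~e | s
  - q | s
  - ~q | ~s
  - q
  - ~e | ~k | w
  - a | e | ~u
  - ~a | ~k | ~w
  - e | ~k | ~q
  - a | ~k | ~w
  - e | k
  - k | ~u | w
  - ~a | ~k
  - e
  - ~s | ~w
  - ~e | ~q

Unsatisfiable

Case e = True:
  (~s) forces s = False.
  (s | u) forces u = True.
  (~a | ~e | s) forces a = False.
  (q | s) forces q = True.
  Clause (~e | ~q) is falsified — contradiction.
Case e = False:
  Clause (e) is falsified — contradiction.
Both cases fail, so the formula is unsatisfiable.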